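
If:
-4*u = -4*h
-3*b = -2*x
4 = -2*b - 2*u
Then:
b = 2*x/3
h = -2*x/3 - 2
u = -2*x/3 - 2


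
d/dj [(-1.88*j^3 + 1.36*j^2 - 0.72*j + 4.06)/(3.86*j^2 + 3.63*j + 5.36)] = (-7.2568*j^4 - 13.6488*j^3 - 22.5144*j^2 - 16.764*j - 18.597)/(14.8996*j^4 + 28.0236*j^3 + 54.5561*j^2 + 38.9136*j + 28.7296)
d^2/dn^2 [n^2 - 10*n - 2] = 2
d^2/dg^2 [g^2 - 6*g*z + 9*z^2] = 2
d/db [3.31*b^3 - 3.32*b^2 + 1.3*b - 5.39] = 9.93*b^2 - 6.64*b + 1.3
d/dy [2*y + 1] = 2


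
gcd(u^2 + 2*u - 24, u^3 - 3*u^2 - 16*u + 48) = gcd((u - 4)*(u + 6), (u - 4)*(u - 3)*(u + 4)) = u - 4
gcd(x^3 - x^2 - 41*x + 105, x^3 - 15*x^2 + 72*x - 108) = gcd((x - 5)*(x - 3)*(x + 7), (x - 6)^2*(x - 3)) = x - 3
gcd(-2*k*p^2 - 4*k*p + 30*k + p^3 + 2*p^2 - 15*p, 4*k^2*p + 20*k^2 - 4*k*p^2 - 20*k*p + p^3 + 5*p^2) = -2*k*p - 10*k + p^2 + 5*p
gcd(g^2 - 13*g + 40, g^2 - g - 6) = 1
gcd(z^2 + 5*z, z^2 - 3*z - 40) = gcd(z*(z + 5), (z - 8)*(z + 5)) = z + 5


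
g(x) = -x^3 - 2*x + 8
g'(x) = -3*x^2 - 2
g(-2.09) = 21.31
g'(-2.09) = -15.10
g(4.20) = -74.49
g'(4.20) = -54.92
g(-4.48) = 106.88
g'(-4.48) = -62.21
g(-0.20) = 8.41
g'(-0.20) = -2.12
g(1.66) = 0.11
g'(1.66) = -10.27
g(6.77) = -315.83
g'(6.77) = -139.50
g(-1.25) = 12.45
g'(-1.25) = -6.69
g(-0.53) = 9.21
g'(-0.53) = -2.84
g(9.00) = -739.00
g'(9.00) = -245.00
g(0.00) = 8.00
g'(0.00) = -2.00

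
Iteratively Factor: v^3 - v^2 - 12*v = (v + 3)*(v^2 - 4*v) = (v - 4)*(v + 3)*(v)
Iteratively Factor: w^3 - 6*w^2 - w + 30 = (w - 5)*(w^2 - w - 6) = (w - 5)*(w + 2)*(w - 3)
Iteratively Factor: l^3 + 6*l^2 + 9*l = (l)*(l^2 + 6*l + 9) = l*(l + 3)*(l + 3)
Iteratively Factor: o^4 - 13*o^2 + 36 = (o - 2)*(o^3 + 2*o^2 - 9*o - 18) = (o - 2)*(o + 2)*(o^2 - 9) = (o - 3)*(o - 2)*(o + 2)*(o + 3)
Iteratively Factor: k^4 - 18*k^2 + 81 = (k - 3)*(k^3 + 3*k^2 - 9*k - 27) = (k - 3)^2*(k^2 + 6*k + 9) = (k - 3)^2*(k + 3)*(k + 3)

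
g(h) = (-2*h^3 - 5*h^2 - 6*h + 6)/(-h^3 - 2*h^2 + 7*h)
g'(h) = (-6*h^2 - 10*h - 6)/(-h^3 - 2*h^2 + 7*h) + (3*h^2 + 4*h - 7)*(-2*h^3 - 5*h^2 - 6*h + 6)/(-h^3 - 2*h^2 + 7*h)^2 = (-h^4 - 40*h^3 - 29*h^2 + 24*h - 42)/(h^2*(h^4 + 4*h^3 - 10*h^2 - 28*h + 49))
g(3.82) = 3.46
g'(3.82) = -0.83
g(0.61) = 0.01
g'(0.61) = -4.35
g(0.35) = 1.48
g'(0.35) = -8.32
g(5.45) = 2.72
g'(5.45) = -0.24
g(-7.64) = 2.36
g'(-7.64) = 0.16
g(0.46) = 0.74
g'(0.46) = -5.63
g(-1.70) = -0.91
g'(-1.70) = 0.13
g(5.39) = 2.74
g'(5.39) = -0.25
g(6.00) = 2.61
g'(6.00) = -0.18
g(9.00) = 2.31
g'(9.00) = -0.06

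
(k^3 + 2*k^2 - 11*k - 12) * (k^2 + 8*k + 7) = k^5 + 10*k^4 + 12*k^3 - 86*k^2 - 173*k - 84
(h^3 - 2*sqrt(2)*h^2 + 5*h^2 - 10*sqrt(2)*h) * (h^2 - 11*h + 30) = h^5 - 6*h^4 - 2*sqrt(2)*h^4 - 25*h^3 + 12*sqrt(2)*h^3 + 50*sqrt(2)*h^2 + 150*h^2 - 300*sqrt(2)*h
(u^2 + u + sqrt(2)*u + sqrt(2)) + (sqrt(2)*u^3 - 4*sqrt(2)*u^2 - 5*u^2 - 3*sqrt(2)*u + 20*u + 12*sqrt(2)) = sqrt(2)*u^3 - 4*sqrt(2)*u^2 - 4*u^2 - 2*sqrt(2)*u + 21*u + 13*sqrt(2)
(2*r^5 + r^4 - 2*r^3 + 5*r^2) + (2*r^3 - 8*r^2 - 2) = 2*r^5 + r^4 - 3*r^2 - 2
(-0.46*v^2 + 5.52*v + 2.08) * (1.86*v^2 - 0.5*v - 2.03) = -0.8556*v^4 + 10.4972*v^3 + 2.0426*v^2 - 12.2456*v - 4.2224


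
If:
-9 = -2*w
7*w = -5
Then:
No Solution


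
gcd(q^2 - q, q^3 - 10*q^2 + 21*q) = q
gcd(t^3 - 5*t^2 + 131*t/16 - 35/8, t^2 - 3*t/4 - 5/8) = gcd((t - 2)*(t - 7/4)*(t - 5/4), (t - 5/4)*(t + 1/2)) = t - 5/4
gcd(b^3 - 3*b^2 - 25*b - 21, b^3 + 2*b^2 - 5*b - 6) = b^2 + 4*b + 3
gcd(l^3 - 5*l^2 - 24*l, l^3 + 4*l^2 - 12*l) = l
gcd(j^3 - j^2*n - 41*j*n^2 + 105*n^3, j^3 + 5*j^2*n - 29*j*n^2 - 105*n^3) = j^2 + 2*j*n - 35*n^2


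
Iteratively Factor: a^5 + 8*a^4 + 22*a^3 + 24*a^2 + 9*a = (a + 3)*(a^4 + 5*a^3 + 7*a^2 + 3*a) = a*(a + 3)*(a^3 + 5*a^2 + 7*a + 3) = a*(a + 1)*(a + 3)*(a^2 + 4*a + 3) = a*(a + 1)*(a + 3)^2*(a + 1)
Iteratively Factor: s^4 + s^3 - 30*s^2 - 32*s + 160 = (s - 2)*(s^3 + 3*s^2 - 24*s - 80) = (s - 2)*(s + 4)*(s^2 - s - 20) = (s - 5)*(s - 2)*(s + 4)*(s + 4)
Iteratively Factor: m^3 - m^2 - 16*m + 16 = (m - 1)*(m^2 - 16) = (m - 1)*(m + 4)*(m - 4)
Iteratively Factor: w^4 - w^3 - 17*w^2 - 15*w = (w + 1)*(w^3 - 2*w^2 - 15*w) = (w - 5)*(w + 1)*(w^2 + 3*w) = w*(w - 5)*(w + 1)*(w + 3)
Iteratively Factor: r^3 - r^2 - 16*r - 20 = (r - 5)*(r^2 + 4*r + 4) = (r - 5)*(r + 2)*(r + 2)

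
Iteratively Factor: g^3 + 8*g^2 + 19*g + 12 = (g + 3)*(g^2 + 5*g + 4) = (g + 3)*(g + 4)*(g + 1)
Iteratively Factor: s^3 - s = (s - 1)*(s^2 + s) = (s - 1)*(s + 1)*(s)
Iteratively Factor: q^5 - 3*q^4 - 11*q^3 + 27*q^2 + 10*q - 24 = (q - 2)*(q^4 - q^3 - 13*q^2 + q + 12) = (q - 2)*(q + 3)*(q^3 - 4*q^2 - q + 4) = (q - 2)*(q - 1)*(q + 3)*(q^2 - 3*q - 4) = (q - 2)*(q - 1)*(q + 1)*(q + 3)*(q - 4)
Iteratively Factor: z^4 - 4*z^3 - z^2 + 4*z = (z - 1)*(z^3 - 3*z^2 - 4*z) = (z - 1)*(z + 1)*(z^2 - 4*z) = (z - 4)*(z - 1)*(z + 1)*(z)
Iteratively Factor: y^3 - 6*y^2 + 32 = (y + 2)*(y^2 - 8*y + 16) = (y - 4)*(y + 2)*(y - 4)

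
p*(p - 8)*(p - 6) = p^3 - 14*p^2 + 48*p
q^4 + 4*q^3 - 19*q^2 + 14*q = q*(q - 2)*(q - 1)*(q + 7)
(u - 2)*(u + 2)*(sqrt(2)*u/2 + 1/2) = sqrt(2)*u^3/2 + u^2/2 - 2*sqrt(2)*u - 2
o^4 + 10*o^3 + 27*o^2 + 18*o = o*(o + 1)*(o + 3)*(o + 6)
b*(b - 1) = b^2 - b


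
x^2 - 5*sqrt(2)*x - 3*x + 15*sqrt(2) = (x - 3)*(x - 5*sqrt(2))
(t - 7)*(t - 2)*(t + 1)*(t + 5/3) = t^4 - 19*t^3/3 - 25*t^2/3 + 67*t/3 + 70/3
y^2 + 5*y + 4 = (y + 1)*(y + 4)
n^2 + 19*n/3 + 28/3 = (n + 7/3)*(n + 4)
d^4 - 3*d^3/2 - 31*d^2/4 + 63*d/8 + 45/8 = (d - 3)*(d - 3/2)*(d + 1/2)*(d + 5/2)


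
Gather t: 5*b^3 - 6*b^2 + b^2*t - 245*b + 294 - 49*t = 5*b^3 - 6*b^2 - 245*b + t*(b^2 - 49) + 294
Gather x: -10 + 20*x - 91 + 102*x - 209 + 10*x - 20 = 132*x - 330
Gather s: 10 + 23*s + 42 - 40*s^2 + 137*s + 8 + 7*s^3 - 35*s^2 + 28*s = 7*s^3 - 75*s^2 + 188*s + 60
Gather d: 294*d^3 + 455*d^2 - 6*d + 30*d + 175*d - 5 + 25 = 294*d^3 + 455*d^2 + 199*d + 20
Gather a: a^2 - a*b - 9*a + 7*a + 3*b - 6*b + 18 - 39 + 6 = a^2 + a*(-b - 2) - 3*b - 15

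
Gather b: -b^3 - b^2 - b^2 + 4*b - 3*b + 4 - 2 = -b^3 - 2*b^2 + b + 2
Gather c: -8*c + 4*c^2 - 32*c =4*c^2 - 40*c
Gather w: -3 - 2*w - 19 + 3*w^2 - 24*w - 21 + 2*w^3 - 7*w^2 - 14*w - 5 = 2*w^3 - 4*w^2 - 40*w - 48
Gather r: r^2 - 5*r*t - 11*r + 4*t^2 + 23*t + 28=r^2 + r*(-5*t - 11) + 4*t^2 + 23*t + 28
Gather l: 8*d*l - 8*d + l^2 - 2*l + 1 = -8*d + l^2 + l*(8*d - 2) + 1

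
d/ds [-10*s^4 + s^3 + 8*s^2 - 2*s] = -40*s^3 + 3*s^2 + 16*s - 2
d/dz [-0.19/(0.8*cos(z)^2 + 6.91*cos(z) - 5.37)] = -(0.304*cos(z) + 1.3129)*sin(z)/(0.8*cos(z)^2 + 6.91*cos(z) - 5.37)^2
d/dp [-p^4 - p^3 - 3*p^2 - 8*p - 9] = -4*p^3 - 3*p^2 - 6*p - 8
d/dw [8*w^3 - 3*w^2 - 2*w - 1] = 24*w^2 - 6*w - 2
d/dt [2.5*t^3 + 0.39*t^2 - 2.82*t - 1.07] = 7.5*t^2 + 0.78*t - 2.82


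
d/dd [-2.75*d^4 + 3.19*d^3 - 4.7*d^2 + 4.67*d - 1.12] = -11.0*d^3 + 9.57*d^2 - 9.4*d + 4.67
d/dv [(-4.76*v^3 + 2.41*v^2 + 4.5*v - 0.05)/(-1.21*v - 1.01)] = (11.5192*v^3 + 11.5067*v^2 - 4.8682*v - 4.6055)/(1.4641*v^2 + 2.4442*v + 1.0201)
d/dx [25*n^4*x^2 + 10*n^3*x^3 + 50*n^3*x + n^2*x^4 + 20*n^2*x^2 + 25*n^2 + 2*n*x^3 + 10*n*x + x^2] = 50*n^4*x + 30*n^3*x^2 + 50*n^3 + 4*n^2*x^3 + 40*n^2*x + 6*n*x^2 + 10*n + 2*x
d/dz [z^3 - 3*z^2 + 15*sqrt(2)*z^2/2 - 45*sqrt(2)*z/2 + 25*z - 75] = 3*z^2 - 6*z + 15*sqrt(2)*z - 45*sqrt(2)/2 + 25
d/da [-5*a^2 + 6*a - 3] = 6 - 10*a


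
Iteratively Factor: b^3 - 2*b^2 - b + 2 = (b + 1)*(b^2 - 3*b + 2) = (b - 1)*(b + 1)*(b - 2)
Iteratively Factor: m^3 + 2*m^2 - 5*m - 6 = (m + 1)*(m^2 + m - 6) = (m - 2)*(m + 1)*(m + 3)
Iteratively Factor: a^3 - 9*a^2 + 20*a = (a - 5)*(a^2 - 4*a) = a*(a - 5)*(a - 4)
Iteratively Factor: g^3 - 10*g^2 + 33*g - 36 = (g - 4)*(g^2 - 6*g + 9) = (g - 4)*(g - 3)*(g - 3)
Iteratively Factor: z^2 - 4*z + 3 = (z - 1)*(z - 3)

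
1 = 1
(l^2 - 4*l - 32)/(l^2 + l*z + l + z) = (l^2 - 4*l - 32)/(l^2 + l*z + l + z)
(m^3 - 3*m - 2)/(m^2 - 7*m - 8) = (m^2 - m - 2)/(m - 8)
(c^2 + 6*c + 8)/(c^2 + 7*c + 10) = (c + 4)/(c + 5)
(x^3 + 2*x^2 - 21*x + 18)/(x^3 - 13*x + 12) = (x + 6)/(x + 4)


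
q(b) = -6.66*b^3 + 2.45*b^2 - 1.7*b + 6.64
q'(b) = -19.98*b^2 + 4.9*b - 1.7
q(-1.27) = 26.39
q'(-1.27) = -40.15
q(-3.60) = 355.24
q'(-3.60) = -278.28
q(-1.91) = 65.23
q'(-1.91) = -83.95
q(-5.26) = 1052.61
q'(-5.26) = -580.27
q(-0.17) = 7.03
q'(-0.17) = -3.11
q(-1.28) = 26.80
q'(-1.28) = -40.71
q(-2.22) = 95.36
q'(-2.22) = -111.05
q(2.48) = -84.09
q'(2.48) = -112.43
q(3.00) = -156.23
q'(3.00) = -166.82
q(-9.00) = 5075.53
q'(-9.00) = -1664.18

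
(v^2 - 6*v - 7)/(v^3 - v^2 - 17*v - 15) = (v - 7)/(v^2 - 2*v - 15)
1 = 1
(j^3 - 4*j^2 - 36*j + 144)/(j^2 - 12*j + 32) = (j^2 - 36)/(j - 8)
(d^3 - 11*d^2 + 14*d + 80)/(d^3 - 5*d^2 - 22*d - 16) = (d - 5)/(d + 1)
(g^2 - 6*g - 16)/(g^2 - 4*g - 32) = (g + 2)/(g + 4)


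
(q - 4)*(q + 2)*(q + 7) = q^3 + 5*q^2 - 22*q - 56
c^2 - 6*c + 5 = (c - 5)*(c - 1)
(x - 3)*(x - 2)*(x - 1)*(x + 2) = x^4 - 4*x^3 - x^2 + 16*x - 12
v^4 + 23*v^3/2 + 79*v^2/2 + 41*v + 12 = (v + 1/2)*(v + 1)*(v + 4)*(v + 6)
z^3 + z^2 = z^2*(z + 1)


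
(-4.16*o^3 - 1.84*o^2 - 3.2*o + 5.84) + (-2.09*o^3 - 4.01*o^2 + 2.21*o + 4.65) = -6.25*o^3 - 5.85*o^2 - 0.99*o + 10.49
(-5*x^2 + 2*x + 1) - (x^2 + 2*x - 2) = 3 - 6*x^2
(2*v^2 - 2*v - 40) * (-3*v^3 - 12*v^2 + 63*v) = -6*v^5 - 18*v^4 + 270*v^3 + 354*v^2 - 2520*v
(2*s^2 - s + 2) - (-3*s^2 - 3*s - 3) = 5*s^2 + 2*s + 5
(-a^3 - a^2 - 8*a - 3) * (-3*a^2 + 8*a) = 3*a^5 - 5*a^4 + 16*a^3 - 55*a^2 - 24*a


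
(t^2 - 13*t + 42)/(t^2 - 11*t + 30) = (t - 7)/(t - 5)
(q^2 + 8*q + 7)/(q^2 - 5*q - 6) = (q + 7)/(q - 6)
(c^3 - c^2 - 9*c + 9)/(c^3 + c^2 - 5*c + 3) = (c - 3)/(c - 1)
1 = 1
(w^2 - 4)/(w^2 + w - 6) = (w + 2)/(w + 3)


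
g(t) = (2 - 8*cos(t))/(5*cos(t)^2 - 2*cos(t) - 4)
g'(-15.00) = 294.48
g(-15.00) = 19.94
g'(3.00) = -1.62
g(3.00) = 3.44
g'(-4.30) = -8.06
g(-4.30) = -2.17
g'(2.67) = -12.70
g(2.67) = 5.22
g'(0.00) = 0.00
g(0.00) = 6.00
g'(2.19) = -37.29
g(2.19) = -5.75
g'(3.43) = 4.14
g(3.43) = 3.85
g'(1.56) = -2.21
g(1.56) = -0.48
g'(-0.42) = 7.58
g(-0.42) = 3.20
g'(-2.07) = 13.36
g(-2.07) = -3.07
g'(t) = (2 - 8*cos(t))*(10*sin(t)*cos(t) - 2*sin(t))/(5*cos(t)^2 - 2*cos(t) - 4)^2 + 8*sin(t)/(5*cos(t)^2 - 2*cos(t) - 4)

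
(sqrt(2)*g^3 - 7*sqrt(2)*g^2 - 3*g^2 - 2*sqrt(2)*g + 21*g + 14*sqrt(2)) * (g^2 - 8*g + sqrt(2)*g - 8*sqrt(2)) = sqrt(2)*g^5 - 15*sqrt(2)*g^4 - g^4 + 15*g^3 + 51*sqrt(2)*g^3 - 60*g^2 + 75*sqrt(2)*g^2 - 280*sqrt(2)*g + 60*g - 224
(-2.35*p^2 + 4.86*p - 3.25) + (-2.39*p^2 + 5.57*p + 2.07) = -4.74*p^2 + 10.43*p - 1.18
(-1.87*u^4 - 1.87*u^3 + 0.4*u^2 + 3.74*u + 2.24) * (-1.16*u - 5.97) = 2.1692*u^5 + 13.3331*u^4 + 10.6999*u^3 - 6.7264*u^2 - 24.9262*u - 13.3728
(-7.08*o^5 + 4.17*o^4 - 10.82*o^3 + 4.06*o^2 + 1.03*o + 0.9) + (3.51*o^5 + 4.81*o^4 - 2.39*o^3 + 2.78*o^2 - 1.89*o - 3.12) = -3.57*o^5 + 8.98*o^4 - 13.21*o^3 + 6.84*o^2 - 0.86*o - 2.22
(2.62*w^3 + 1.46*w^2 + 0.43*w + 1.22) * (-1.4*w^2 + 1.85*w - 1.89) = -3.668*w^5 + 2.803*w^4 - 2.8528*w^3 - 3.6719*w^2 + 1.4443*w - 2.3058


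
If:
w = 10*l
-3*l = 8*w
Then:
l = 0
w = 0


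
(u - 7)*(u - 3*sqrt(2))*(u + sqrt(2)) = u^3 - 7*u^2 - 2*sqrt(2)*u^2 - 6*u + 14*sqrt(2)*u + 42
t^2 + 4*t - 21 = (t - 3)*(t + 7)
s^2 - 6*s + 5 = (s - 5)*(s - 1)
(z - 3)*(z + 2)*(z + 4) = z^3 + 3*z^2 - 10*z - 24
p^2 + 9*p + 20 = (p + 4)*(p + 5)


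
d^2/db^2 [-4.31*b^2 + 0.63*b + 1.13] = -8.62000000000000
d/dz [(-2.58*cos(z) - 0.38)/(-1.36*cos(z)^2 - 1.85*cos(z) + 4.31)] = (3.5088*cos(z)^2 + 1.0336*cos(z) + 11.8228)*sin(z)/(1.8496*cos(z)^4 + 5.032*cos(z)^3 - 8.3007*cos(z)^2 - 15.947*cos(z) + 18.5761)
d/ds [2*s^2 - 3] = 4*s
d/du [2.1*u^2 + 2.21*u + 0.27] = 4.2*u + 2.21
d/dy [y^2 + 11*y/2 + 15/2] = 2*y + 11/2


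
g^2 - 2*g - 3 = (g - 3)*(g + 1)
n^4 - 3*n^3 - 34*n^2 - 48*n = n*(n - 8)*(n + 2)*(n + 3)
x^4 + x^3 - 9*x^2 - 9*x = x*(x - 3)*(x + 1)*(x + 3)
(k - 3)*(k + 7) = k^2 + 4*k - 21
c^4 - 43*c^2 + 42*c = c*(c - 6)*(c - 1)*(c + 7)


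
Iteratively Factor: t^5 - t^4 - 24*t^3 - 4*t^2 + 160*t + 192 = (t + 3)*(t^4 - 4*t^3 - 12*t^2 + 32*t + 64) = (t + 2)*(t + 3)*(t^3 - 6*t^2 + 32) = (t - 4)*(t + 2)*(t + 3)*(t^2 - 2*t - 8) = (t - 4)*(t + 2)^2*(t + 3)*(t - 4)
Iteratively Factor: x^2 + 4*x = (x + 4)*(x)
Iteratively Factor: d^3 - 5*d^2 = (d - 5)*(d^2) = d*(d - 5)*(d)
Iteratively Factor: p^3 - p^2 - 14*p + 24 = (p - 3)*(p^2 + 2*p - 8) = (p - 3)*(p - 2)*(p + 4)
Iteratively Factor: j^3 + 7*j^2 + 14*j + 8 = (j + 4)*(j^2 + 3*j + 2) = (j + 1)*(j + 4)*(j + 2)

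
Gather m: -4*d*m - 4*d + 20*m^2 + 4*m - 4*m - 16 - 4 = -4*d*m - 4*d + 20*m^2 - 20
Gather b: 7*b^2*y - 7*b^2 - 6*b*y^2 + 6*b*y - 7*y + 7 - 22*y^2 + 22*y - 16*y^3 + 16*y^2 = b^2*(7*y - 7) + b*(-6*y^2 + 6*y) - 16*y^3 - 6*y^2 + 15*y + 7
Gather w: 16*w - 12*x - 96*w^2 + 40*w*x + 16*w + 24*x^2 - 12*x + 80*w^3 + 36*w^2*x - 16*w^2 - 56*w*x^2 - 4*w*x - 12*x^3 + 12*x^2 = 80*w^3 + w^2*(36*x - 112) + w*(-56*x^2 + 36*x + 32) - 12*x^3 + 36*x^2 - 24*x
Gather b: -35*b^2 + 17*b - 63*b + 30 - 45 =-35*b^2 - 46*b - 15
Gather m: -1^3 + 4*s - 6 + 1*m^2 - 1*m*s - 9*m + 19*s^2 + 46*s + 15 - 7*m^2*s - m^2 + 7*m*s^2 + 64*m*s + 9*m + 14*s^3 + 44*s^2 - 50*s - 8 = -7*m^2*s + m*(7*s^2 + 63*s) + 14*s^3 + 63*s^2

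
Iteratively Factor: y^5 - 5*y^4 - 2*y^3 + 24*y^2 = (y + 2)*(y^4 - 7*y^3 + 12*y^2) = (y - 4)*(y + 2)*(y^3 - 3*y^2) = y*(y - 4)*(y + 2)*(y^2 - 3*y) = y*(y - 4)*(y - 3)*(y + 2)*(y)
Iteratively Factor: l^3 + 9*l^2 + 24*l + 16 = (l + 1)*(l^2 + 8*l + 16) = (l + 1)*(l + 4)*(l + 4)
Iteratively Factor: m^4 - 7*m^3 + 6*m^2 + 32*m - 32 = (m - 1)*(m^3 - 6*m^2 + 32) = (m - 4)*(m - 1)*(m^2 - 2*m - 8) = (m - 4)^2*(m - 1)*(m + 2)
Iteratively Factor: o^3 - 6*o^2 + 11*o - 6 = (o - 1)*(o^2 - 5*o + 6) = (o - 3)*(o - 1)*(o - 2)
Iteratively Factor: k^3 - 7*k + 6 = (k - 2)*(k^2 + 2*k - 3) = (k - 2)*(k - 1)*(k + 3)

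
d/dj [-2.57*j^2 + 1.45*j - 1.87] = 1.45 - 5.14*j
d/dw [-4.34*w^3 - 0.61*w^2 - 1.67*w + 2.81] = -13.02*w^2 - 1.22*w - 1.67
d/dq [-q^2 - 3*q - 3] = -2*q - 3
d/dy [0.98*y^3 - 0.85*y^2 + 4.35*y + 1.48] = 2.94*y^2 - 1.7*y + 4.35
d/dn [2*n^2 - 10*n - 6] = 4*n - 10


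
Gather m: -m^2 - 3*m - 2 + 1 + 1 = -m^2 - 3*m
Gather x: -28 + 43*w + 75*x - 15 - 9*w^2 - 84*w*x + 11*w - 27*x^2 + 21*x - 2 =-9*w^2 + 54*w - 27*x^2 + x*(96 - 84*w) - 45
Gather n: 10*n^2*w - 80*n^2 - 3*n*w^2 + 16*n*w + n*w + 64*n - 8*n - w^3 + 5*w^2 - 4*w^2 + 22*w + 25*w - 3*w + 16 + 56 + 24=n^2*(10*w - 80) + n*(-3*w^2 + 17*w + 56) - w^3 + w^2 + 44*w + 96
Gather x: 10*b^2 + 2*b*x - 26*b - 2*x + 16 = 10*b^2 - 26*b + x*(2*b - 2) + 16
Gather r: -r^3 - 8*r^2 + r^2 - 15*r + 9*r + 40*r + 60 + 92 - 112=-r^3 - 7*r^2 + 34*r + 40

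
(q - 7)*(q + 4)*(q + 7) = q^3 + 4*q^2 - 49*q - 196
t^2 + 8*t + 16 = (t + 4)^2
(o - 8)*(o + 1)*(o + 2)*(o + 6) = o^4 + o^3 - 52*o^2 - 148*o - 96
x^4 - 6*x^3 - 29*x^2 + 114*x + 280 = (x - 7)*(x - 5)*(x + 2)*(x + 4)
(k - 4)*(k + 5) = k^2 + k - 20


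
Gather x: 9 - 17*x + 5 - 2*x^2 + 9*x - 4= -2*x^2 - 8*x + 10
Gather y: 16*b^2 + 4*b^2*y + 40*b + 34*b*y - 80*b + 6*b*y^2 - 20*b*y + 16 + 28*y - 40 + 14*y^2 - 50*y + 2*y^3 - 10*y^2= 16*b^2 - 40*b + 2*y^3 + y^2*(6*b + 4) + y*(4*b^2 + 14*b - 22) - 24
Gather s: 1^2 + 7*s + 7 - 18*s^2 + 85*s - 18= -18*s^2 + 92*s - 10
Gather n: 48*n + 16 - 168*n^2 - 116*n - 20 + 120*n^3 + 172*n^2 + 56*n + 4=120*n^3 + 4*n^2 - 12*n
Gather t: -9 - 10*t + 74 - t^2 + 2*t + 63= -t^2 - 8*t + 128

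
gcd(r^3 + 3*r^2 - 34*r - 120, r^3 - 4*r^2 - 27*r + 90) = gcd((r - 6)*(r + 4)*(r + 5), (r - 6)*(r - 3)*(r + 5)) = r^2 - r - 30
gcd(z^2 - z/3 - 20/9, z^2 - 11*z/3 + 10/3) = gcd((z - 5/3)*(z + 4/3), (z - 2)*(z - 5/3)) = z - 5/3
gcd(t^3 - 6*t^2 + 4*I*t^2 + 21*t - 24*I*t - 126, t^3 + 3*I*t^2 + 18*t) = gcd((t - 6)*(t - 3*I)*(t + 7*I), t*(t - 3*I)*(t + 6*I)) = t - 3*I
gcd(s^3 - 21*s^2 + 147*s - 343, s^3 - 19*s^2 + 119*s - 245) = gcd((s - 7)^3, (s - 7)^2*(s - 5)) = s^2 - 14*s + 49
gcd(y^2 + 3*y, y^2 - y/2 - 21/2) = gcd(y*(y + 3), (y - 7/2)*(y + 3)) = y + 3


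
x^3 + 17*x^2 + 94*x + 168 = (x + 4)*(x + 6)*(x + 7)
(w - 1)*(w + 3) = w^2 + 2*w - 3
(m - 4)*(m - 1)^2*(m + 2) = m^4 - 4*m^3 - 3*m^2 + 14*m - 8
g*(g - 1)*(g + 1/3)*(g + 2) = g^4 + 4*g^3/3 - 5*g^2/3 - 2*g/3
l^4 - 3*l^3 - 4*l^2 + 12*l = l*(l - 3)*(l - 2)*(l + 2)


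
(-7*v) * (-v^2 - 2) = 7*v^3 + 14*v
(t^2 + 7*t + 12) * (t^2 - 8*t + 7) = t^4 - t^3 - 37*t^2 - 47*t + 84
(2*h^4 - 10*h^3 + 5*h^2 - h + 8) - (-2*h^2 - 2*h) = 2*h^4 - 10*h^3 + 7*h^2 + h + 8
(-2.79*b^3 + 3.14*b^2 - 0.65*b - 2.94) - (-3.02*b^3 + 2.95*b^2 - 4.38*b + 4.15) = 0.23*b^3 + 0.19*b^2 + 3.73*b - 7.09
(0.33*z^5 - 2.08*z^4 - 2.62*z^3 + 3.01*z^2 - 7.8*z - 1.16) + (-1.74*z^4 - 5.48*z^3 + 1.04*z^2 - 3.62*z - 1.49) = 0.33*z^5 - 3.82*z^4 - 8.1*z^3 + 4.05*z^2 - 11.42*z - 2.65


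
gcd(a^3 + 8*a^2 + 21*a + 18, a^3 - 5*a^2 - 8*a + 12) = a + 2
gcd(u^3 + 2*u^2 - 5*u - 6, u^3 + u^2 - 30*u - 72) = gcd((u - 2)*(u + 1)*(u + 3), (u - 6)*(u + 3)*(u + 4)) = u + 3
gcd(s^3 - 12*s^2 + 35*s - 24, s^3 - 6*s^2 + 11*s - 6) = s^2 - 4*s + 3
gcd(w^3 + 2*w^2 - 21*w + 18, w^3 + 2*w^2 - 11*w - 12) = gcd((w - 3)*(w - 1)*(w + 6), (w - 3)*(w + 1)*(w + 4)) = w - 3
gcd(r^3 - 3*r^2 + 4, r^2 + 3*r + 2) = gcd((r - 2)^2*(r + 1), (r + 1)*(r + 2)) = r + 1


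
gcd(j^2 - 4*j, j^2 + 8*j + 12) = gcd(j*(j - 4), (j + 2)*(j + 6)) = 1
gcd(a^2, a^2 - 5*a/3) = a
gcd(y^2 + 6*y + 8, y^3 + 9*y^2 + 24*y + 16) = y + 4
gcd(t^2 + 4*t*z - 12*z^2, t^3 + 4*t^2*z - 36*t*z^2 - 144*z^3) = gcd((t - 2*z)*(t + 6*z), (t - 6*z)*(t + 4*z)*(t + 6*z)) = t + 6*z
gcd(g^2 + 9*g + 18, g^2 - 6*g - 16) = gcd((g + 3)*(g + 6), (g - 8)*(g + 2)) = 1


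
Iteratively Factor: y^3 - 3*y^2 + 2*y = (y - 2)*(y^2 - y) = (y - 2)*(y - 1)*(y)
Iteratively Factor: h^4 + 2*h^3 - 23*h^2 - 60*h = (h - 5)*(h^3 + 7*h^2 + 12*h) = h*(h - 5)*(h^2 + 7*h + 12) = h*(h - 5)*(h + 4)*(h + 3)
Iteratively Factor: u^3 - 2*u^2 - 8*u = (u)*(u^2 - 2*u - 8) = u*(u + 2)*(u - 4)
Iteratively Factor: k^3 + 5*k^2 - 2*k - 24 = (k + 3)*(k^2 + 2*k - 8) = (k + 3)*(k + 4)*(k - 2)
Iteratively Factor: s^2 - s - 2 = (s + 1)*(s - 2)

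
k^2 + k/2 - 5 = (k - 2)*(k + 5/2)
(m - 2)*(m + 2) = m^2 - 4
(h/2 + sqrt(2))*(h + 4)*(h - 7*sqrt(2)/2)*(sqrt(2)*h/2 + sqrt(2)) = sqrt(2)*h^4/4 - 3*h^3/4 + 3*sqrt(2)*h^3/2 - 9*h^2/2 - 3*sqrt(2)*h^2/2 - 21*sqrt(2)*h - 6*h - 28*sqrt(2)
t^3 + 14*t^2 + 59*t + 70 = (t + 2)*(t + 5)*(t + 7)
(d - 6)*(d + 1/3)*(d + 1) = d^3 - 14*d^2/3 - 23*d/3 - 2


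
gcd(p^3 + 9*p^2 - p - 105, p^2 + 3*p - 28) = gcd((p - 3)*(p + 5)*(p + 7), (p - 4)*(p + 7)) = p + 7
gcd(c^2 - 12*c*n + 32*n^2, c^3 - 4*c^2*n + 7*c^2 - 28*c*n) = c - 4*n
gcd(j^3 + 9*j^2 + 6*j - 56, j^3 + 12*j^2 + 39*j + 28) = j^2 + 11*j + 28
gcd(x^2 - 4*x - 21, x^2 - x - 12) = x + 3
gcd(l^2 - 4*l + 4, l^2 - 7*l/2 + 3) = l - 2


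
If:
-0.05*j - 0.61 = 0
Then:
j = -12.20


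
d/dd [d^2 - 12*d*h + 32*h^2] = 2*d - 12*h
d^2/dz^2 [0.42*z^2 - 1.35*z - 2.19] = 0.840000000000000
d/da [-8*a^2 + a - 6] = 1 - 16*a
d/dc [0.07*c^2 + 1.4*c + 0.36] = 0.14*c + 1.4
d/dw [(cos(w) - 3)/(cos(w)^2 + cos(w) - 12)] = sin(w)/(cos(w) + 4)^2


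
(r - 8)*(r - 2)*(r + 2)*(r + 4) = r^4 - 4*r^3 - 36*r^2 + 16*r + 128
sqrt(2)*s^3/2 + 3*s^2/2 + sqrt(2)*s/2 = s*(s + sqrt(2))*(sqrt(2)*s/2 + 1/2)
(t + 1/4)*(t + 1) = t^2 + 5*t/4 + 1/4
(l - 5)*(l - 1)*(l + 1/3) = l^3 - 17*l^2/3 + 3*l + 5/3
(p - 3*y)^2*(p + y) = p^3 - 5*p^2*y + 3*p*y^2 + 9*y^3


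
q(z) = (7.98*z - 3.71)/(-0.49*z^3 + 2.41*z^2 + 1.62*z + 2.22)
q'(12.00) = 0.04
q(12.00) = -0.19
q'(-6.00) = -0.08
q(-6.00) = -0.28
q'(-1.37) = -2.01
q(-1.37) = -2.53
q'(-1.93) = -1.18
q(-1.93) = -1.65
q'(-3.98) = -0.22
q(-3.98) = -0.55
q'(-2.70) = -0.57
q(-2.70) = -1.01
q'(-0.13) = 4.98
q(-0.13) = -2.31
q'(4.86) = 3.67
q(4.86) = 3.26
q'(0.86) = 1.00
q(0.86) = 0.62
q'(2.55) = 0.20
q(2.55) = 1.20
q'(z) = (7.98*z - 3.71)*(1.47*z^2 - 4.82*z - 1.62)/(-0.49*z^3 + 2.41*z^2 + 1.62*z + 2.22)^2 + 7.98/(-0.49*z^3 + 2.41*z^2 + 1.62*z + 2.22) = (7.8204*z^3 - 24.6855*z^2 + 17.8822*z + 23.7258)/(0.2401*z^6 - 2.3618*z^5 + 4.2205*z^4 + 5.6328*z^3 + 13.3248*z^2 + 7.1928*z + 4.9284)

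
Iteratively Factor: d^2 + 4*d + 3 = (d + 3)*(d + 1)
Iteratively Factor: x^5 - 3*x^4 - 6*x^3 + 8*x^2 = (x - 4)*(x^4 + x^3 - 2*x^2) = (x - 4)*(x - 1)*(x^3 + 2*x^2) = x*(x - 4)*(x - 1)*(x^2 + 2*x) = x*(x - 4)*(x - 1)*(x + 2)*(x)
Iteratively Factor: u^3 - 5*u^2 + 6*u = (u)*(u^2 - 5*u + 6) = u*(u - 3)*(u - 2)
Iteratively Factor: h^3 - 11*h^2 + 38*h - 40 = (h - 4)*(h^2 - 7*h + 10) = (h - 4)*(h - 2)*(h - 5)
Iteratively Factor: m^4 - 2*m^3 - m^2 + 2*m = (m)*(m^3 - 2*m^2 - m + 2) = m*(m + 1)*(m^2 - 3*m + 2) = m*(m - 2)*(m + 1)*(m - 1)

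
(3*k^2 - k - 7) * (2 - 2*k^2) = -6*k^4 + 2*k^3 + 20*k^2 - 2*k - 14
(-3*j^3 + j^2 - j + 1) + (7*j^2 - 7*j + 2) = -3*j^3 + 8*j^2 - 8*j + 3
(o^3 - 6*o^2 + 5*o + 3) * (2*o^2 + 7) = 2*o^5 - 12*o^4 + 17*o^3 - 36*o^2 + 35*o + 21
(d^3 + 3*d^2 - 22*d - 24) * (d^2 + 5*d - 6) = d^5 + 8*d^4 - 13*d^3 - 152*d^2 + 12*d + 144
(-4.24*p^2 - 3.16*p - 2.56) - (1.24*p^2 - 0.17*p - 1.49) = -5.48*p^2 - 2.99*p - 1.07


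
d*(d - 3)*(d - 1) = d^3 - 4*d^2 + 3*d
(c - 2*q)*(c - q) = c^2 - 3*c*q + 2*q^2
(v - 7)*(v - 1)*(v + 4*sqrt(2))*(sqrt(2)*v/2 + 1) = sqrt(2)*v^4/2 - 4*sqrt(2)*v^3 + 5*v^3 - 40*v^2 + 15*sqrt(2)*v^2/2 - 32*sqrt(2)*v + 35*v + 28*sqrt(2)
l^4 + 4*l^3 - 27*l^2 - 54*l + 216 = (l - 3)^2*(l + 4)*(l + 6)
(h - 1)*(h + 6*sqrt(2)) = h^2 - h + 6*sqrt(2)*h - 6*sqrt(2)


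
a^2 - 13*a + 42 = (a - 7)*(a - 6)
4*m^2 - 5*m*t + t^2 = (-4*m + t)*(-m + t)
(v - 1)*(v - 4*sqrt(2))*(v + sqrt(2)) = v^3 - 3*sqrt(2)*v^2 - v^2 - 8*v + 3*sqrt(2)*v + 8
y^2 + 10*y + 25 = (y + 5)^2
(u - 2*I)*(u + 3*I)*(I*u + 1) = I*u^3 + 7*I*u + 6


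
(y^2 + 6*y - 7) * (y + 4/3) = y^3 + 22*y^2/3 + y - 28/3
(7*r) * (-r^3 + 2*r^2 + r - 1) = -7*r^4 + 14*r^3 + 7*r^2 - 7*r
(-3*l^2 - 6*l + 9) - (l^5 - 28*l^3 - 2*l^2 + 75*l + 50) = -l^5 + 28*l^3 - l^2 - 81*l - 41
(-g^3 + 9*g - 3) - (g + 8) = -g^3 + 8*g - 11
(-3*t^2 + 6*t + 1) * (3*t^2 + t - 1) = -9*t^4 + 15*t^3 + 12*t^2 - 5*t - 1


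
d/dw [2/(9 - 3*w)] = 2/(3*(w - 3)^2)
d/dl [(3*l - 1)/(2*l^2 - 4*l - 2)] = (-3*l^2 + 2*l - 5)/(2*(l^4 - 4*l^3 + 2*l^2 + 4*l + 1))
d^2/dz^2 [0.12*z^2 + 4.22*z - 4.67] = 0.240000000000000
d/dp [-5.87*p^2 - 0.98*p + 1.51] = -11.74*p - 0.98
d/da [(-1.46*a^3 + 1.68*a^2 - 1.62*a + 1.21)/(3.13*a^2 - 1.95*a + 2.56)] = (-4.5698*a^4 + 5.694*a^3 - 9.4182*a^2 + 1.027*a - 1.7877)/(9.7969*a^4 - 12.207*a^3 + 19.8281*a^2 - 9.984*a + 6.5536)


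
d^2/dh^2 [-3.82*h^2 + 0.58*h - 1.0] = -7.64000000000000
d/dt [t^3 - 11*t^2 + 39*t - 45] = 3*t^2 - 22*t + 39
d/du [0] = 0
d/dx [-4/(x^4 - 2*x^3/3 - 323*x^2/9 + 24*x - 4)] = 72*(18*x^3 - 9*x^2 - 323*x + 108)/(-9*x^4 + 6*x^3 + 323*x^2 - 216*x + 36)^2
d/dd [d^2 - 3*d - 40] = 2*d - 3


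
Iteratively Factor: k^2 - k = (k - 1)*(k)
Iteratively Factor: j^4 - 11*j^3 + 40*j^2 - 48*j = (j)*(j^3 - 11*j^2 + 40*j - 48) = j*(j - 3)*(j^2 - 8*j + 16) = j*(j - 4)*(j - 3)*(j - 4)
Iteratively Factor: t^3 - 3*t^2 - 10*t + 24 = (t - 4)*(t^2 + t - 6) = (t - 4)*(t + 3)*(t - 2)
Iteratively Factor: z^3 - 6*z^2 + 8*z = (z)*(z^2 - 6*z + 8) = z*(z - 2)*(z - 4)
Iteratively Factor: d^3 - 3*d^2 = (d - 3)*(d^2) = d*(d - 3)*(d)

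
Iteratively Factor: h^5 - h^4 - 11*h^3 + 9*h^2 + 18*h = (h - 2)*(h^4 + h^3 - 9*h^2 - 9*h) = (h - 3)*(h - 2)*(h^3 + 4*h^2 + 3*h) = h*(h - 3)*(h - 2)*(h^2 + 4*h + 3) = h*(h - 3)*(h - 2)*(h + 3)*(h + 1)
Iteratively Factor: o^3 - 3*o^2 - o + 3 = (o - 1)*(o^2 - 2*o - 3) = (o - 3)*(o - 1)*(o + 1)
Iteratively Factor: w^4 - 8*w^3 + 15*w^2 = (w)*(w^3 - 8*w^2 + 15*w) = w^2*(w^2 - 8*w + 15) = w^2*(w - 3)*(w - 5)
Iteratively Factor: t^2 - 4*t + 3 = (t - 1)*(t - 3)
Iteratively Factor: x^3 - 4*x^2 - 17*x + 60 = (x - 5)*(x^2 + x - 12) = (x - 5)*(x - 3)*(x + 4)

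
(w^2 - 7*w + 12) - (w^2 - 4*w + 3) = 9 - 3*w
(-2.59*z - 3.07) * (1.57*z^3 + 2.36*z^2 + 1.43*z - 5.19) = -4.0663*z^4 - 10.9323*z^3 - 10.9489*z^2 + 9.052*z + 15.9333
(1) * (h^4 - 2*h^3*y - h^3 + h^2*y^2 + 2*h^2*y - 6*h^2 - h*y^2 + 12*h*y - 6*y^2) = h^4 - 2*h^3*y - h^3 + h^2*y^2 + 2*h^2*y - 6*h^2 - h*y^2 + 12*h*y - 6*y^2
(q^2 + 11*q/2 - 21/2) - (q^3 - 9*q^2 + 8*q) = -q^3 + 10*q^2 - 5*q/2 - 21/2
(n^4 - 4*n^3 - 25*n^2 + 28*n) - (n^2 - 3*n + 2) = n^4 - 4*n^3 - 26*n^2 + 31*n - 2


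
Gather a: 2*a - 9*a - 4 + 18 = 14 - 7*a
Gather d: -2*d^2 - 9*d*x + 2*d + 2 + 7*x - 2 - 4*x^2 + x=-2*d^2 + d*(2 - 9*x) - 4*x^2 + 8*x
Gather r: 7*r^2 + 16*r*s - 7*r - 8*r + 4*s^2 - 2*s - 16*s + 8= 7*r^2 + r*(16*s - 15) + 4*s^2 - 18*s + 8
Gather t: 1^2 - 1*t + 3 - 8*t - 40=-9*t - 36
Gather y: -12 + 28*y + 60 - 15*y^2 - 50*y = -15*y^2 - 22*y + 48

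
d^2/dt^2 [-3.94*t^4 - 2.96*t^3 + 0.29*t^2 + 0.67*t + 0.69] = -47.28*t^2 - 17.76*t + 0.58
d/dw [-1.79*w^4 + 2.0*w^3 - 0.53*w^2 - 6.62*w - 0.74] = -7.16*w^3 + 6.0*w^2 - 1.06*w - 6.62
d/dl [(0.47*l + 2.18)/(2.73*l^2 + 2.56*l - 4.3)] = (1.2831*l^2 + 1.2032*l - (0.47*l + 2.18)*(5.46*l + 2.56) - 2.021)/(2.73*l^2 + 2.56*l - 4.3)^2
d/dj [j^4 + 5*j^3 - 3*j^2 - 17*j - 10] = 4*j^3 + 15*j^2 - 6*j - 17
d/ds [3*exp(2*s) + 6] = 6*exp(2*s)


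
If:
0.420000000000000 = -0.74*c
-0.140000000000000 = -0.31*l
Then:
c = -0.57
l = 0.45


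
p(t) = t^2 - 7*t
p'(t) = 2*t - 7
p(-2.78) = 27.19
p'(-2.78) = -12.56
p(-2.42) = 22.80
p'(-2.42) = -11.84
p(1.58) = -8.56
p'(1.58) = -3.84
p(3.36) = -12.23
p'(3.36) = -0.28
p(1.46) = -8.09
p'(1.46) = -4.08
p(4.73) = -10.74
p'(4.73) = 2.46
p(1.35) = -7.63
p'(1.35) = -4.30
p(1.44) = -8.01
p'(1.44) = -4.12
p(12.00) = 60.00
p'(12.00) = 17.00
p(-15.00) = 330.00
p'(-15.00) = -37.00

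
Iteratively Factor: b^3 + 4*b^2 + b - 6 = (b - 1)*(b^2 + 5*b + 6) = (b - 1)*(b + 2)*(b + 3)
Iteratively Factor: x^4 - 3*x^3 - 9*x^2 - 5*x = (x)*(x^3 - 3*x^2 - 9*x - 5) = x*(x - 5)*(x^2 + 2*x + 1) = x*(x - 5)*(x + 1)*(x + 1)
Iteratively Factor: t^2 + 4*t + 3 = (t + 1)*(t + 3)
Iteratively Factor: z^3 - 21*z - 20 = (z - 5)*(z^2 + 5*z + 4) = (z - 5)*(z + 4)*(z + 1)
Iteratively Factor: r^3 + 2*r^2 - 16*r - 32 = (r + 4)*(r^2 - 2*r - 8) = (r + 2)*(r + 4)*(r - 4)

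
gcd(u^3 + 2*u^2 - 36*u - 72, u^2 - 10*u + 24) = u - 6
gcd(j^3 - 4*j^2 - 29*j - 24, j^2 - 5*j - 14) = 1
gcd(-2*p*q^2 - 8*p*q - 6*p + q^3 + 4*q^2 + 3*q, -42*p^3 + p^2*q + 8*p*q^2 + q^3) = 2*p - q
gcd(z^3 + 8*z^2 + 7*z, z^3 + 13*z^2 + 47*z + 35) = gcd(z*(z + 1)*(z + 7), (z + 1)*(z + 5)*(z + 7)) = z^2 + 8*z + 7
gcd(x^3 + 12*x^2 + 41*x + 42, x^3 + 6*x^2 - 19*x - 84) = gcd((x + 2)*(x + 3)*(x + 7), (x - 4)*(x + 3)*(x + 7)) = x^2 + 10*x + 21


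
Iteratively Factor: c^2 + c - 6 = (c - 2)*(c + 3)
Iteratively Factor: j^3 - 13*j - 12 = (j - 4)*(j^2 + 4*j + 3) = (j - 4)*(j + 3)*(j + 1)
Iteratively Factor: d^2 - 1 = (d + 1)*(d - 1)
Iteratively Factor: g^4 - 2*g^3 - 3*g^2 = (g + 1)*(g^3 - 3*g^2) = (g - 3)*(g + 1)*(g^2) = g*(g - 3)*(g + 1)*(g)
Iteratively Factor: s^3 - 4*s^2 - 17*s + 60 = (s - 5)*(s^2 + s - 12) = (s - 5)*(s - 3)*(s + 4)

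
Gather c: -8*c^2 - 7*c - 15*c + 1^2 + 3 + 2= -8*c^2 - 22*c + 6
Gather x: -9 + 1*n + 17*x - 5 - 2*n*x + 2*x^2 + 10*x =n + 2*x^2 + x*(27 - 2*n) - 14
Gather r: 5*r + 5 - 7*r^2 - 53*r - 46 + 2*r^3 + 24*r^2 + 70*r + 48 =2*r^3 + 17*r^2 + 22*r + 7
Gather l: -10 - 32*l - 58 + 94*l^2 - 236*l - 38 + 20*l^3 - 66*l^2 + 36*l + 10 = 20*l^3 + 28*l^2 - 232*l - 96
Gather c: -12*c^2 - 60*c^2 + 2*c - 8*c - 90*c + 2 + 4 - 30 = -72*c^2 - 96*c - 24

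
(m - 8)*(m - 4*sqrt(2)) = m^2 - 8*m - 4*sqrt(2)*m + 32*sqrt(2)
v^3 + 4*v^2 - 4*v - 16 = (v - 2)*(v + 2)*(v + 4)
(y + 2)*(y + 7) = y^2 + 9*y + 14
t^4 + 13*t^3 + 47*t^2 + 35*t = t*(t + 1)*(t + 5)*(t + 7)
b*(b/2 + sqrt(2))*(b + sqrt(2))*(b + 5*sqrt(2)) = b^4/2 + 4*sqrt(2)*b^3 + 17*b^2 + 10*sqrt(2)*b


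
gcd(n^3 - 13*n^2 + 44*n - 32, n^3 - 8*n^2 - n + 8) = n^2 - 9*n + 8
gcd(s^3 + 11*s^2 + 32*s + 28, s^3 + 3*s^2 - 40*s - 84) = s^2 + 9*s + 14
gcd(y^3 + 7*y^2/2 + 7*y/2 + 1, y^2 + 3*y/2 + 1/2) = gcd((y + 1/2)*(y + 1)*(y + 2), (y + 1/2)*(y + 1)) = y^2 + 3*y/2 + 1/2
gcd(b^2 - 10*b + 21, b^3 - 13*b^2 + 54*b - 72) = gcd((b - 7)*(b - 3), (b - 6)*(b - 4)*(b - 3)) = b - 3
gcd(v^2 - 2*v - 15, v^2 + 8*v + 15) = v + 3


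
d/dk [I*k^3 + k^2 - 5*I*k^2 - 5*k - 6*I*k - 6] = 3*I*k^2 + k*(2 - 10*I) - 5 - 6*I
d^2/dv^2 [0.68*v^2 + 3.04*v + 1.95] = 1.36000000000000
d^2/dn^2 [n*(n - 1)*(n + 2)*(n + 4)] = 12*n^2 + 30*n + 4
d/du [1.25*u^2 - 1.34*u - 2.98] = 2.5*u - 1.34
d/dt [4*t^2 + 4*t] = 8*t + 4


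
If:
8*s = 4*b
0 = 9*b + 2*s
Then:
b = 0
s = 0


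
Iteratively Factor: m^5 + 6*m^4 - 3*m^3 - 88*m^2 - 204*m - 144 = (m + 2)*(m^4 + 4*m^3 - 11*m^2 - 66*m - 72) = (m - 4)*(m + 2)*(m^3 + 8*m^2 + 21*m + 18) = (m - 4)*(m + 2)^2*(m^2 + 6*m + 9) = (m - 4)*(m + 2)^2*(m + 3)*(m + 3)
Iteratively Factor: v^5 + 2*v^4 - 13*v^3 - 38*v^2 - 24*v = (v)*(v^4 + 2*v^3 - 13*v^2 - 38*v - 24) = v*(v + 3)*(v^3 - v^2 - 10*v - 8) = v*(v - 4)*(v + 3)*(v^2 + 3*v + 2) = v*(v - 4)*(v + 2)*(v + 3)*(v + 1)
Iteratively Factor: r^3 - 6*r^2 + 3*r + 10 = (r - 5)*(r^2 - r - 2) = (r - 5)*(r - 2)*(r + 1)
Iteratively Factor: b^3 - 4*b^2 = (b - 4)*(b^2) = b*(b - 4)*(b)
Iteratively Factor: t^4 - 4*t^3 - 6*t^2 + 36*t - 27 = (t - 3)*(t^3 - t^2 - 9*t + 9) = (t - 3)*(t - 1)*(t^2 - 9) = (t - 3)*(t - 1)*(t + 3)*(t - 3)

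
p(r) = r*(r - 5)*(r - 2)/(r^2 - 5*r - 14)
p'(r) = r*(5 - 2*r)*(r - 5)*(r - 2)/(r^2 - 5*r - 14)^2 + r*(r - 5)/(r^2 - 5*r - 14) + r*(r - 2)/(r^2 - 5*r - 14) + (r - 5)*(r - 2)/(r^2 - 5*r - 14) = (r^4 - 10*r^3 - 17*r^2 + 196*r - 140)/(r^4 - 10*r^3 - 3*r^2 + 140*r + 196)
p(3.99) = 0.44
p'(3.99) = -0.03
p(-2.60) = -15.78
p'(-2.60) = -16.37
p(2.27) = 0.08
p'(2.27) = 0.31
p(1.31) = -0.18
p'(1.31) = 0.19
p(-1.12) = 2.99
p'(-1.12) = -7.15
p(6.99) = -772.10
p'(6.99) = -77776.85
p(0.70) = -0.23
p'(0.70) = -0.05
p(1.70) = -0.09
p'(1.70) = 0.27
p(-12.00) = -15.03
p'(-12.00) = 0.92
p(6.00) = -3.00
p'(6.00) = -6.88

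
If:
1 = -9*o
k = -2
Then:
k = -2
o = -1/9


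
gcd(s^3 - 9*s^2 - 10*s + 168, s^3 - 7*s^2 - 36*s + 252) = s^2 - 13*s + 42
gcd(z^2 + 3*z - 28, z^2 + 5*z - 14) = z + 7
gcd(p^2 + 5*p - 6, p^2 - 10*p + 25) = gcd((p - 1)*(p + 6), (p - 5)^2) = 1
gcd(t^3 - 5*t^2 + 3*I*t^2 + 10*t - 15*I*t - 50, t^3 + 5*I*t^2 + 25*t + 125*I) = t + 5*I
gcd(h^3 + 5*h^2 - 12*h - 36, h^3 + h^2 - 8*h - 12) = h^2 - h - 6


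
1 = 1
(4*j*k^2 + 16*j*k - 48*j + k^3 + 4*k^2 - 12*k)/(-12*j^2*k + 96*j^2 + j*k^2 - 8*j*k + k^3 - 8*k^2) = (-k^2 - 4*k + 12)/(3*j*k - 24*j - k^2 + 8*k)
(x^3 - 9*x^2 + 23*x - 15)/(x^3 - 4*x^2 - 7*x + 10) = (x - 3)/(x + 2)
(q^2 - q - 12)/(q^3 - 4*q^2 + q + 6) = (q^2 - q - 12)/(q^3 - 4*q^2 + q + 6)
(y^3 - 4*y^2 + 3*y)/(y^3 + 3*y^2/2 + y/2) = 2*(y^2 - 4*y + 3)/(2*y^2 + 3*y + 1)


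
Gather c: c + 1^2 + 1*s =c + s + 1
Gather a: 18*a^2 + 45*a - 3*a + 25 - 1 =18*a^2 + 42*a + 24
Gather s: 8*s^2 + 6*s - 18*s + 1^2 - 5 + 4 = 8*s^2 - 12*s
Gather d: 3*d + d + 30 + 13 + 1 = 4*d + 44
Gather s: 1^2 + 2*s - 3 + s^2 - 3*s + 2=s^2 - s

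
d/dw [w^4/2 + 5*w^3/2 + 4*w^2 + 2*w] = 2*w^3 + 15*w^2/2 + 8*w + 2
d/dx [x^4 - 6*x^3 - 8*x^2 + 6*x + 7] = 4*x^3 - 18*x^2 - 16*x + 6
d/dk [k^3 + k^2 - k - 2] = 3*k^2 + 2*k - 1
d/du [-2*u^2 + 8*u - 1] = 8 - 4*u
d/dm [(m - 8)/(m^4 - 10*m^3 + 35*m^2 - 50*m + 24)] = (m^4 - 10*m^3 + 35*m^2 - 50*m - 2*(m - 8)*(2*m^3 - 15*m^2 + 35*m - 25) + 24)/(m^4 - 10*m^3 + 35*m^2 - 50*m + 24)^2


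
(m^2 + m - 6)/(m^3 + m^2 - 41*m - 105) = (m - 2)/(m^2 - 2*m - 35)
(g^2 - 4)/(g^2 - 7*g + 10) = (g + 2)/(g - 5)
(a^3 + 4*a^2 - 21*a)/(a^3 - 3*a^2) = (a + 7)/a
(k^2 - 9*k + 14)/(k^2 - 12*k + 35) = (k - 2)/(k - 5)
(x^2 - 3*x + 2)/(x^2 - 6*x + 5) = (x - 2)/(x - 5)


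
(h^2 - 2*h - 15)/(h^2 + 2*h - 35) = (h + 3)/(h + 7)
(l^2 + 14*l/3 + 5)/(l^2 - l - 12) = (l + 5/3)/(l - 4)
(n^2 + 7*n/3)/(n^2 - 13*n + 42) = n*(3*n + 7)/(3*(n^2 - 13*n + 42))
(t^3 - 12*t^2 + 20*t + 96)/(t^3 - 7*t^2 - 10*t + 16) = (t - 6)/(t - 1)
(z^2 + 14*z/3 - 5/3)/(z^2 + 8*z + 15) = (z - 1/3)/(z + 3)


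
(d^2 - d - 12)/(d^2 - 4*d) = (d + 3)/d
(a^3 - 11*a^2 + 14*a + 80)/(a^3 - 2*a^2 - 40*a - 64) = (a - 5)/(a + 4)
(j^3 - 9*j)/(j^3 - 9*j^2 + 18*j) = (j + 3)/(j - 6)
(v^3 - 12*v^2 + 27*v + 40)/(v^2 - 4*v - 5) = v - 8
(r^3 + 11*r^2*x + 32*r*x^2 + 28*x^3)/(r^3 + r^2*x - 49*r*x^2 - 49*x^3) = (-r^2 - 4*r*x - 4*x^2)/(-r^2 + 6*r*x + 7*x^2)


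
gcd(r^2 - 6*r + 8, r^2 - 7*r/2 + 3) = r - 2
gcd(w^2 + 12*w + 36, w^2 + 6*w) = w + 6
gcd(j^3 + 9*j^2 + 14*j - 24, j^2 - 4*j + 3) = j - 1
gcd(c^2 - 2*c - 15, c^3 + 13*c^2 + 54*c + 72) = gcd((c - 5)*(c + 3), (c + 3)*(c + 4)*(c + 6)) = c + 3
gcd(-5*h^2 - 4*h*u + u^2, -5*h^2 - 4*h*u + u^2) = -5*h^2 - 4*h*u + u^2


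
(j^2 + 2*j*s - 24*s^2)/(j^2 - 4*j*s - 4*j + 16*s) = (j + 6*s)/(j - 4)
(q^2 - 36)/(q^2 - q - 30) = (q + 6)/(q + 5)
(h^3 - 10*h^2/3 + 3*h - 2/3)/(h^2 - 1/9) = 3*(h^2 - 3*h + 2)/(3*h + 1)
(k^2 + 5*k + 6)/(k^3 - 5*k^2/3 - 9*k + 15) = 3*(k + 2)/(3*k^2 - 14*k + 15)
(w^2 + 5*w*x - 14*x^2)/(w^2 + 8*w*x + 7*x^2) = (w - 2*x)/(w + x)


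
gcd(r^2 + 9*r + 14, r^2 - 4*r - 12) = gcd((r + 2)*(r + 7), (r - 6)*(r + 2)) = r + 2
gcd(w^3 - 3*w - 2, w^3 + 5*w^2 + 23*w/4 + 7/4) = w + 1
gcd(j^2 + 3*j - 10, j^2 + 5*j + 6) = 1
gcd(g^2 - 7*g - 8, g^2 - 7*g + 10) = 1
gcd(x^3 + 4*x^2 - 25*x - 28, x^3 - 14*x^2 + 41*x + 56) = x + 1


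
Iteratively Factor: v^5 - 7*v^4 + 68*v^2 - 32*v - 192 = (v - 4)*(v^4 - 3*v^3 - 12*v^2 + 20*v + 48) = (v - 4)*(v + 2)*(v^3 - 5*v^2 - 2*v + 24) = (v - 4)^2*(v + 2)*(v^2 - v - 6) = (v - 4)^2*(v + 2)^2*(v - 3)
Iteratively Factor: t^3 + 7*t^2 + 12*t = (t)*(t^2 + 7*t + 12) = t*(t + 3)*(t + 4)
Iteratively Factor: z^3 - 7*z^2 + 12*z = (z - 3)*(z^2 - 4*z) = (z - 4)*(z - 3)*(z)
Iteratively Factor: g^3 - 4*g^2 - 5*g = (g - 5)*(g^2 + g) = (g - 5)*(g + 1)*(g)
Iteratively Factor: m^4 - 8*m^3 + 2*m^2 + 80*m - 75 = (m - 5)*(m^3 - 3*m^2 - 13*m + 15) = (m - 5)*(m - 1)*(m^2 - 2*m - 15) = (m - 5)^2*(m - 1)*(m + 3)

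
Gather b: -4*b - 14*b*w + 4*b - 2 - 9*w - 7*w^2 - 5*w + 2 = -14*b*w - 7*w^2 - 14*w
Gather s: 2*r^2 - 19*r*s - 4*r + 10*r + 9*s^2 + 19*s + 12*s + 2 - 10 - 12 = 2*r^2 + 6*r + 9*s^2 + s*(31 - 19*r) - 20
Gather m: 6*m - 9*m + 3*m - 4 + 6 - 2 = 0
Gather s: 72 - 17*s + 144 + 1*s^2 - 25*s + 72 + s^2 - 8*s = 2*s^2 - 50*s + 288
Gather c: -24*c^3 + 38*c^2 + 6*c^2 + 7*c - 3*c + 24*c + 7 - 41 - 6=-24*c^3 + 44*c^2 + 28*c - 40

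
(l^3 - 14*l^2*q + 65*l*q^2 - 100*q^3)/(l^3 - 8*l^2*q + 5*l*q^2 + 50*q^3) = (l - 4*q)/(l + 2*q)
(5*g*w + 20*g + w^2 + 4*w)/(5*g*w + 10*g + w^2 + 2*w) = (w + 4)/(w + 2)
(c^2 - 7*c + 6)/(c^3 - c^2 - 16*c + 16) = (c - 6)/(c^2 - 16)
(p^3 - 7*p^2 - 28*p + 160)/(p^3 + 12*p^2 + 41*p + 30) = (p^2 - 12*p + 32)/(p^2 + 7*p + 6)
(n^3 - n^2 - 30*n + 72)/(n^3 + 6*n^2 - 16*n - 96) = (n - 3)/(n + 4)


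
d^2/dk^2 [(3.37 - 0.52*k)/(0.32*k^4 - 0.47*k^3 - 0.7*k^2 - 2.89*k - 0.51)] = (-0.638976*k^7 + 8.153088*k^6 - 15.195768*k^5 - 8.5665*k^4 + 4.479128*k^3 + 45.468162*k^2 + 37.172166*k + 55.41983)/(0.032768*k^12 - 0.144384*k^11 - 0.00297599999999998*k^10 - 0.359951*k^9 + 2.457774*k^8 + 1.738281*k^7 + 2.317619*k^6 - 14.201613*k^5 - 22.195812*k^4 - 30.69469*k^3 - 13.324923*k^2 - 2.255067*k - 0.132651)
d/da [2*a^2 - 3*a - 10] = 4*a - 3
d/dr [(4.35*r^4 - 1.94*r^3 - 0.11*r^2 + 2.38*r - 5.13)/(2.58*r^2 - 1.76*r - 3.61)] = (22.446*r^5 - 27.9732*r^4 - 55.9852*r^3 + 15.0634*r^2 + 27.265*r - 17.6206)/(6.6564*r^4 - 9.0816*r^3 - 15.53*r^2 + 12.7072*r + 13.0321)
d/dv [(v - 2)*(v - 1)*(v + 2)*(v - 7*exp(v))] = -7*v^3*exp(v) + 4*v^3 - 14*v^2*exp(v) - 3*v^2 + 42*v*exp(v) - 8*v + 4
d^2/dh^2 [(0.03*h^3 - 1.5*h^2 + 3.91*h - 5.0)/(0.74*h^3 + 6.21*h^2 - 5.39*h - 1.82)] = (-5.55111512312578e-17*h^7 - 1.918524*h^6 + 13.564644*h^5 + 39.539532*h^4 - 161.147128*h^3 - 1074.02718*h^2 + 1229.498844*h - 490.192836)/(0.405224*h^9 + 10.201788*h^8 + 76.75761*h^7 + 87.877929*h^6 - 609.267603*h^5 + 374.236149*h^4 + 216.275857*h^3 - 96.914454*h^2 - 53.561508*h - 6.028568)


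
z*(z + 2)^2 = z^3 + 4*z^2 + 4*z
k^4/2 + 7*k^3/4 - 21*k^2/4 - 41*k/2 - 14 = (k/2 + 1/2)*(k - 7/2)*(k + 2)*(k + 4)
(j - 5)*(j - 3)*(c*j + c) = c*j^3 - 7*c*j^2 + 7*c*j + 15*c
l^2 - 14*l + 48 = (l - 8)*(l - 6)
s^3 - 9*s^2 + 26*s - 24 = (s - 4)*(s - 3)*(s - 2)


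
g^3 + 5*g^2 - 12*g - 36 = (g - 3)*(g + 2)*(g + 6)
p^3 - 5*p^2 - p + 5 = (p - 5)*(p - 1)*(p + 1)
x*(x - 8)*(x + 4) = x^3 - 4*x^2 - 32*x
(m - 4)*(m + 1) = m^2 - 3*m - 4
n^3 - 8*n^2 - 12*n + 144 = (n - 6)^2*(n + 4)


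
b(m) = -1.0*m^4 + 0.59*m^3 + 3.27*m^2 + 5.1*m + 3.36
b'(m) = -4.0*m^3 + 1.77*m^2 + 6.54*m + 5.1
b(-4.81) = -546.45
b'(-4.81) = 459.73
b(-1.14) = -0.77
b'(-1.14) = 5.87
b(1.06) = 11.88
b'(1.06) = 9.26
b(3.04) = -19.75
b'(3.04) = -71.04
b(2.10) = 14.51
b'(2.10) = -10.40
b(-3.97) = -250.67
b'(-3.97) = 257.32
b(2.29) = 11.77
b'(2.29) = -18.68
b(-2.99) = -78.35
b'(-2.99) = 108.29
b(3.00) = -16.98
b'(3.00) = -67.35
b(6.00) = -1016.88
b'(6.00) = -755.94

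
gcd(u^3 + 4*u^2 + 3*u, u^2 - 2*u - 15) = u + 3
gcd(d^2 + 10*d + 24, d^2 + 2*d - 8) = d + 4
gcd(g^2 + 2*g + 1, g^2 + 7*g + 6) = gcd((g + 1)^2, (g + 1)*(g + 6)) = g + 1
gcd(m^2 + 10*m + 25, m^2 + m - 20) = m + 5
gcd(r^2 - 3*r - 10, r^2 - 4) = r + 2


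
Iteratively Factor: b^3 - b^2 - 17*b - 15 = (b - 5)*(b^2 + 4*b + 3) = (b - 5)*(b + 3)*(b + 1)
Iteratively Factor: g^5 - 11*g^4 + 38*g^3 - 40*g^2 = (g - 2)*(g^4 - 9*g^3 + 20*g^2) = g*(g - 2)*(g^3 - 9*g^2 + 20*g) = g*(g - 4)*(g - 2)*(g^2 - 5*g) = g*(g - 5)*(g - 4)*(g - 2)*(g)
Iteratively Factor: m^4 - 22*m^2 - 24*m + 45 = (m - 1)*(m^3 + m^2 - 21*m - 45) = (m - 5)*(m - 1)*(m^2 + 6*m + 9) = (m - 5)*(m - 1)*(m + 3)*(m + 3)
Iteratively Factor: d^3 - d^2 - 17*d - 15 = (d + 3)*(d^2 - 4*d - 5) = (d + 1)*(d + 3)*(d - 5)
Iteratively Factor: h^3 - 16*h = (h - 4)*(h^2 + 4*h) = (h - 4)*(h + 4)*(h)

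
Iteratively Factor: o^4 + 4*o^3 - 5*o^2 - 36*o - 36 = (o + 2)*(o^3 + 2*o^2 - 9*o - 18) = (o + 2)*(o + 3)*(o^2 - o - 6) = (o - 3)*(o + 2)*(o + 3)*(o + 2)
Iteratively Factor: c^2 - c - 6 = (c - 3)*(c + 2)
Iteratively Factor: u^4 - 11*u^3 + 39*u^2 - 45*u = (u - 3)*(u^3 - 8*u^2 + 15*u) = (u - 5)*(u - 3)*(u^2 - 3*u) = u*(u - 5)*(u - 3)*(u - 3)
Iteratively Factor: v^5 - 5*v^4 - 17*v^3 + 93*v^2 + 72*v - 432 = (v + 3)*(v^4 - 8*v^3 + 7*v^2 + 72*v - 144) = (v - 4)*(v + 3)*(v^3 - 4*v^2 - 9*v + 36) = (v - 4)*(v - 3)*(v + 3)*(v^2 - v - 12) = (v - 4)*(v - 3)*(v + 3)^2*(v - 4)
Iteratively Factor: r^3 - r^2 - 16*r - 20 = (r + 2)*(r^2 - 3*r - 10) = (r - 5)*(r + 2)*(r + 2)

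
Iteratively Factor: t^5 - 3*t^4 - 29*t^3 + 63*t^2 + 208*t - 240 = (t + 4)*(t^4 - 7*t^3 - t^2 + 67*t - 60) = (t - 4)*(t + 4)*(t^3 - 3*t^2 - 13*t + 15) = (t - 4)*(t + 3)*(t + 4)*(t^2 - 6*t + 5) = (t - 5)*(t - 4)*(t + 3)*(t + 4)*(t - 1)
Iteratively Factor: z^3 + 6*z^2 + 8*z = (z + 2)*(z^2 + 4*z) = z*(z + 2)*(z + 4)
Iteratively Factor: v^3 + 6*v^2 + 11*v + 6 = (v + 1)*(v^2 + 5*v + 6) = (v + 1)*(v + 3)*(v + 2)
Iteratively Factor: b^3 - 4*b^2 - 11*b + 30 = (b + 3)*(b^2 - 7*b + 10) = (b - 5)*(b + 3)*(b - 2)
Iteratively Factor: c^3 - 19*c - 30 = (c + 2)*(c^2 - 2*c - 15) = (c + 2)*(c + 3)*(c - 5)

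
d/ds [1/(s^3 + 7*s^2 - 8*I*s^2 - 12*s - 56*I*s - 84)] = (-3*s^2 - 14*s + 16*I*s + 12 + 56*I)/(-s^3 - 7*s^2 + 8*I*s^2 + 12*s + 56*I*s + 84)^2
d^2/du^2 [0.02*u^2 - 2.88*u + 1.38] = 0.0400000000000000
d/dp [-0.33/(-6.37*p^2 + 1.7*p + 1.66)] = (0.561 - 4.2042*p)/(-6.37*p^2 + 1.7*p + 1.66)^2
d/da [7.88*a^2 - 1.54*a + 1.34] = 15.76*a - 1.54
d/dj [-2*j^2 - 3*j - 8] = -4*j - 3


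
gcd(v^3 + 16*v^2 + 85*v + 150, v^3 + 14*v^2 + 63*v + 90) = v^2 + 11*v + 30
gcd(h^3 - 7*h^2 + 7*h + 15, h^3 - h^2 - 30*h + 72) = h - 3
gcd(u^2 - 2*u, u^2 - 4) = u - 2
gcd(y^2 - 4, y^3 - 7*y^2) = 1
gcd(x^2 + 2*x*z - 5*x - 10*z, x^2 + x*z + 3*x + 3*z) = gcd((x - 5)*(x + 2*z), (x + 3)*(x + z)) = 1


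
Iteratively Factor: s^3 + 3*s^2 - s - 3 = (s + 3)*(s^2 - 1) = (s + 1)*(s + 3)*(s - 1)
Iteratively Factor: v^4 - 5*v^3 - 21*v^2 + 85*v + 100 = (v - 5)*(v^3 - 21*v - 20) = (v - 5)*(v + 4)*(v^2 - 4*v - 5) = (v - 5)*(v + 1)*(v + 4)*(v - 5)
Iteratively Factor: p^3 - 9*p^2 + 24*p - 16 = (p - 4)*(p^2 - 5*p + 4) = (p - 4)*(p - 1)*(p - 4)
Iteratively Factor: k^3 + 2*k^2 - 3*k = (k - 1)*(k^2 + 3*k) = k*(k - 1)*(k + 3)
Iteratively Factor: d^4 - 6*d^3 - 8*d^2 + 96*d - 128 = (d + 4)*(d^3 - 10*d^2 + 32*d - 32) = (d - 4)*(d + 4)*(d^2 - 6*d + 8) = (d - 4)*(d - 2)*(d + 4)*(d - 4)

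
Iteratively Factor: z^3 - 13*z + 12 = (z + 4)*(z^2 - 4*z + 3) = (z - 3)*(z + 4)*(z - 1)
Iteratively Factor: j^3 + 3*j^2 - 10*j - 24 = (j + 2)*(j^2 + j - 12) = (j - 3)*(j + 2)*(j + 4)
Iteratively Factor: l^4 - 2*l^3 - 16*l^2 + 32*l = (l + 4)*(l^3 - 6*l^2 + 8*l) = (l - 2)*(l + 4)*(l^2 - 4*l) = l*(l - 2)*(l + 4)*(l - 4)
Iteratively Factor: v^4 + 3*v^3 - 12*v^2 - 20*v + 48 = (v - 2)*(v^3 + 5*v^2 - 2*v - 24) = (v - 2)*(v + 4)*(v^2 + v - 6) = (v - 2)*(v + 3)*(v + 4)*(v - 2)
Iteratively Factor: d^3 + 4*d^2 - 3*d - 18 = (d + 3)*(d^2 + d - 6) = (d + 3)^2*(d - 2)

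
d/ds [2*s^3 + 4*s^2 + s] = 6*s^2 + 8*s + 1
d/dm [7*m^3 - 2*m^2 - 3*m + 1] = 21*m^2 - 4*m - 3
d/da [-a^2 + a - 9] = 1 - 2*a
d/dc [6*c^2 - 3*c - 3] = 12*c - 3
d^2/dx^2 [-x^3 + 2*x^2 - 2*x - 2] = 4 - 6*x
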